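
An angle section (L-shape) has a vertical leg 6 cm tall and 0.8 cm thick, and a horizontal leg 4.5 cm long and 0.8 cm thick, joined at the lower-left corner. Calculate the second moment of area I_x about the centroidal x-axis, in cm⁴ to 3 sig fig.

Decompose the section into non-overlapping parts with the origin at the bottom-left of its bounding rectangle.
Vertical leg: 0.8 × 6, A = 4.8 cm², y = 3 cm, Ī = 14.4 cm⁴.
Horizontal leg (remainder): 3.7 × 0.8, A = 2.96 cm², y = 0.4 cm, Ī = 0.15787 cm⁴.
Centroid: ȳ = ΣA·y / ΣA = 2.0082 cm.
Transfer each piece to the centroidal x-axis using Ī + A·d² with d = y − 2.0082:
  vertical leg: d = 0.99175 cm → contributes +19.121 cm⁴
  horizontal leg (remainder): d = -1.6082 cm → contributes +7.8138 cm⁴
Total I = 26.935 cm⁴.

I_x ≈ 26.9 cm⁴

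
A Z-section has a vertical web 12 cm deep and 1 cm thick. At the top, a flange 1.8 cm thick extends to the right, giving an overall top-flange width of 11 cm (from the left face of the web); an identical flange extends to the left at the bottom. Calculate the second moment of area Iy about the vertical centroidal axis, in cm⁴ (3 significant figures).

Decompose the section into non-overlapping parts with the origin at the bottom-left of its bounding rectangle.
Web: 1 × 12, A = 12 cm², x = 10.5 cm, Ī = 1 cm⁴.
Top flange (beyond web): 10 × 1.8, A = 18 cm², x = 16 cm, Ī = 150 cm⁴.
Bottom flange (beyond web): 10 × 1.8, A = 18 cm², x = 5 cm, Ī = 150 cm⁴.
Centroid: x̄ = ΣA·x / ΣA = 10.5 cm.
Transfer each piece to the vertical centroidal axis using Ī + A·d² with d = x − 10.5:
  web: d = 0 cm → contributes +1 cm⁴
  top flange (beyond web): d = 5.5 cm → contributes +694.5 cm⁴
  bottom flange (beyond web): d = -5.5 cm → contributes +694.5 cm⁴
Total I = 1 390 cm⁴.

Iy ≈ 1390 cm⁴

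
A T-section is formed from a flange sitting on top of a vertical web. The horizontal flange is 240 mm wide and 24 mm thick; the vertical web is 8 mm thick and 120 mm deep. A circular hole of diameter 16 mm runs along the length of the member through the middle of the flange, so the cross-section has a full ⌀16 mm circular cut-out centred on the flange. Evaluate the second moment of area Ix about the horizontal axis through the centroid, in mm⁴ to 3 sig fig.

Split into non-overlapping primitives; take the origin at the lower-left of the bounding box.
Flange: 240 × 24, A = 5 760 mm², y = 132 mm, Ī = 276 480 mm⁴.
Web: 8 × 120, A = 960 mm², y = 60 mm, Ī = 1 152 000 mm⁴.
Hole (subtracted): ⌀16, A = 201.06 mm², y = 132 mm, Ī = 3 217 mm⁴.
Centroid: ȳ = ΣA·y / ΣA = 121.4 mm.
Transfer each piece to the horizontal axis through the centroid using Ī + A·d² with d = y − 121.4:
  flange: d = 10.603 mm → contributes +924 034 mm⁴
  web: d = -61.397 mm → contributes +4 770 813 mm⁴
  hole: d = 10.603 mm → contributes −25 821 mm⁴
Total I = 5 669 027 mm⁴.

Ix ≈ 5.67 × 10⁶ mm⁴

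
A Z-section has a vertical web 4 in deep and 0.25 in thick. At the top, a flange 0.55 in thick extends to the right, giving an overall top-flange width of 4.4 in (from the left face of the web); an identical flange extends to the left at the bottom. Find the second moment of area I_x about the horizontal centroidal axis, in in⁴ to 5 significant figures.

I_x ≈ 15.032 in⁴

Decompose the section into non-overlapping parts with the origin at the bottom-left of its bounding rectangle.
Web: 0.25 × 4, A = 1 in², y = 2 in, Ī = 1.333333 in⁴.
Top flange (beyond web): 4.15 × 0.55, A = 2.2825 in², y = 3.725 in, Ī = 0.05753802 in⁴.
Bottom flange (beyond web): 4.15 × 0.55, A = 2.2825 in², y = 0.275 in, Ī = 0.05753802 in⁴.
Centroid: ȳ = ΣA·y / ΣA = 2 in.
Transfer each piece to the horizontal centroidal axis using Ī + A·d² with d = y − 2:
  web: d = 0 in → contributes +1.333333 in⁴
  top flange (beyond web): d = 1.725 in → contributes +6.849402 in⁴
  bottom flange (beyond web): d = -1.725 in → contributes +6.849402 in⁴
Total I = 15.03214 in⁴.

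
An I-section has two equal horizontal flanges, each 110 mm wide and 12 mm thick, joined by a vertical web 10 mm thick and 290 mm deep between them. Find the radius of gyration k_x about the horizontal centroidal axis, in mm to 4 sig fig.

Decompose the section into non-overlapping parts with the origin at the bottom-left of its bounding rectangle.
Bottom flange: 110 × 12, A = 1 320 mm², y = 6 mm, Ī = 15 840 mm⁴.
Web: 10 × 290, A = 2 900 mm², y = 157 mm, Ī = 20 324 167 mm⁴.
Top flange: 110 × 12, A = 1 320 mm², y = 308 mm, Ī = 15 840 mm⁴.
By symmetry the centroid is at mid-height, ȳ = 157 mm.
Transfer each piece to the horizontal centroidal axis using Ī + A·d² with d = y − 157:
  bottom flange: d = -151 mm → contributes +30 113 160 mm⁴
  web: d = 0 mm → contributes +20 324 167 mm⁴
  top flange: d = 151 mm → contributes +30 113 160 mm⁴
Total I = 80 550 487 mm⁴.
Radius of gyration: k = √(I/A) = √(80 550 487 / 5 540) = 120.581 mm.

k_x ≈ 120.6 mm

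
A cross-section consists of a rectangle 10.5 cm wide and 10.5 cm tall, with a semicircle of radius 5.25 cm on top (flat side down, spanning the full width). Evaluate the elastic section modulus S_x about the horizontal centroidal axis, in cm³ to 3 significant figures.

S_x ≈ 338 cm³

Decompose the section into non-overlapping parts with the origin at the bottom-left of its bounding rectangle.
Rectangular body: 10.5 × 10.5, A = 110.25 cm², y = 5.25 cm, Ī = 1012.9 cm⁴.
Semicircular cap: semicircle r = 5.25, A = 43.295 cm², y = 12.728 cm, Ī = 83.381 cm⁴.
Centroid: ȳ = ΣA·y / ΣA = 7.3586 cm.
Transfer each piece to the horizontal centroidal axis using Ī + A·d² with d = y − 7.3586:
  rectangular body: d = -2.1086 cm → contributes +1503.1 cm⁴
  semicircular cap: d = 5.3696 cm → contributes +1331.7 cm⁴
Total I = 2834.8 cm⁴.
Extreme fibre distance c = 8.3914 cm; S = I/c = 337.82 cm³.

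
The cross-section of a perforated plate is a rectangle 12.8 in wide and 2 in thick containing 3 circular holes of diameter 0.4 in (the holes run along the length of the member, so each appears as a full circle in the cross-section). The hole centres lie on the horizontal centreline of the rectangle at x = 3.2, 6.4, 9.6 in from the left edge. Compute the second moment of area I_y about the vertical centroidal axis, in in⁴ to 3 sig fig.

Decompose the section into non-overlapping parts with the origin at the bottom-left of its bounding rectangle.
Plate: 12.8 × 2, A = 25.6 in², x = 6.4 in, Ī = 349.53 in⁴.
Hole 1 (subtracted): ⌀0.4, A = 0.12566 in², x = 3.2 in, Ī = 0.0012566 in⁴.
Hole 2 (subtracted): ⌀0.4, A = 0.12566 in², x = 6.4 in, Ī = 0.0012566 in⁴.
Hole 3 (subtracted): ⌀0.4, A = 0.12566 in², x = 9.6 in, Ī = 0.0012566 in⁴.
By symmetry the centroid is at mid-width, x̄ = 6.4 in.
Transfer each piece to the vertical centroidal axis using Ī + A·d² with d = x − 6.4:
  plate: d = 0 in → contributes +349.53 in⁴
  hole 1: d = -3.2 in → contributes −1.2881 in⁴
  hole 2: d = 0 in → contributes −0.0012566 in⁴
  hole 3: d = 3.2 in → contributes −1.2881 in⁴
Total I = 346.95 in⁴.

I_y ≈ 347 in⁴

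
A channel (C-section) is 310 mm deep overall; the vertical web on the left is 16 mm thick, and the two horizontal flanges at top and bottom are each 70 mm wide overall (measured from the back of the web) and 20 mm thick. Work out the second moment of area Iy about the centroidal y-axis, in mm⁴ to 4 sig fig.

Split into non-overlapping primitives; take the origin at the lower-left of the bounding box.
Web: 16 × 310, A = 4 960 mm², x = 8 mm, Ī = 105 813 mm⁴.
Top flange (beyond web): 54 × 20, A = 1 080 mm², x = 43 mm, Ī = 262 440 mm⁴.
Bottom flange (beyond web): 54 × 20, A = 1 080 mm², x = 43 mm, Ī = 262 440 mm⁴.
Centroid: x̄ = ΣA·x / ΣA = 18.618 mm.
Transfer each piece to the centroidal y-axis using Ī + A·d² with d = x − 18.618:
  web: d = -10.618 mm → contributes +665 011 mm⁴
  top flange (beyond web): d = 24.382 mm → contributes +904 482 mm⁴
  bottom flange (beyond web): d = 24.382 mm → contributes +904 482 mm⁴
Total I = 2 473 974 mm⁴.

Iy ≈ 2.474 × 10⁶ mm⁴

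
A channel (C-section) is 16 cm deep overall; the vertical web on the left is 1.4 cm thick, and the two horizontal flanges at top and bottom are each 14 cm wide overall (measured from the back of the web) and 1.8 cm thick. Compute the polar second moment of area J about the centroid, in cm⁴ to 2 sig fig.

Treat the section as a set of non-overlapping primitives; coordinates are from the bounding-box lower-left.
Web: 1.4 × 16, A = 22.4 cm², y = 8 cm, Ī = 477.9 cm⁴.
Top flange (beyond web): 12.6 × 1.8, A = 22.68 cm², y = 15.1 cm, Ī = 6.124 cm⁴.
Bottom flange (beyond web): 12.6 × 1.8, A = 22.68 cm², y = 0.9 cm, Ī = 6.124 cm⁴.
By symmetry the centroid is at mid-height, ȳ = 8 cm.
Transfer each piece to the centroidal x-axis using Ī + A·d² with d = y − 8:
  web: d = 0 cm → contributes +477.9 cm⁴
  top flange (beyond web): d = 7.1 cm → contributes +1 149 cm⁴
  bottom flange (beyond web): d = -7.1 cm → contributes +1 149 cm⁴
Total I = 2 777 cm⁴.
For the y-axis: x̄ = 5.386 cm.
Repeating about the centroidal y-axis gives I_y = 1 339 cm⁴.
Polar second moment: J = I_x + I_y = 4 115 cm⁴.

J ≈ 4100 cm⁴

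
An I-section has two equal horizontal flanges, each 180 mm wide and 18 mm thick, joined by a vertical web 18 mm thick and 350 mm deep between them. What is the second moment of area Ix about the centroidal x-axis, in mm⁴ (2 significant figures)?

Decompose the section into non-overlapping parts with the origin at the bottom-left of its bounding rectangle.
Bottom flange: 180 × 18, A = 3 240 mm², y = 9 mm, Ī = 87 480 mm⁴.
Web: 18 × 350, A = 6 300 mm², y = 193 mm, Ī = 64 312 500 mm⁴.
Top flange: 180 × 18, A = 3 240 mm², y = 377 mm, Ī = 87 480 mm⁴.
By symmetry the centroid is at mid-height, ȳ = 193 mm.
Transfer each piece to the centroidal x-axis using Ī + A·d² with d = y − 193:
  bottom flange: d = -184 mm → contributes +109 780 920 mm⁴
  web: d = 0 mm → contributes +64 312 500 mm⁴
  top flange: d = 184 mm → contributes +109 780 920 mm⁴
Total I = 283 874 340 mm⁴.

Ix ≈ 2.8 × 10⁸ mm⁴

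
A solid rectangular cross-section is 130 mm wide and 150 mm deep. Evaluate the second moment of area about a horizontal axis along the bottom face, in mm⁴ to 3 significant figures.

The section: 130 × 150, A = 19 500 mm², y = 75 mm, Ī = 36 562 500 mm⁴.
Transfer it to the bottom edge using Ī + A·d² with d = y − 0:
  the section: d = 75 mm → contributes +146 250 000 mm⁴
Total I = 146 250 000 mm⁴.

I_base ≈ 1.46 × 10⁸ mm⁴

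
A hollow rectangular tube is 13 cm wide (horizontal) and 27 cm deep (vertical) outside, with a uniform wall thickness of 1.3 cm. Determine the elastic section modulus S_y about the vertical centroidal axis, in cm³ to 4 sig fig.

Treat the section as a set of non-overlapping primitives; coordinates are from the bounding-box lower-left.
Outer rectangle: 13 × 27, A = 351 cm², x = 6.5 cm, Ī = 4943.25 cm⁴.
Inner void (subtracted): 10.4 × 24.4, A = 253.76 cm², x = 6.5 cm, Ī = 2287.22 cm⁴.
By symmetry the centroid is at mid-width, x̄ = 6.5 cm.
All pieces are centred on the vertical centroidal axis, so I = ΣĪ (holes subtracted) = 2656.03 cm⁴.
Extreme fibre distance c = 6.5 cm; S = I/c = 408.619 cm³.

S_y ≈ 408.6 cm³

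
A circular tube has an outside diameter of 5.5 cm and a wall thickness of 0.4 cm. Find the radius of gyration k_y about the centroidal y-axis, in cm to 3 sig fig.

Decompose the section into non-overlapping parts with the origin at the bottom-left of its bounding rectangle.
Outer circle: ⌀5.5, A = 23.758 cm², x = 2.75 cm, Ī = 44.918 cm⁴.
Bore (subtracted): ⌀4.7, A = 17.349 cm², x = 2.75 cm, Ī = 23.953 cm⁴.
By symmetry the centroid is at mid-width, x̄ = 2.75 cm.
All pieces are centred on the centroidal y-axis, so I = ΣĪ (holes subtracted) = 20.965 cm⁴.
Radius of gyration: k = √(I/A) = √(20.965 / 6.4088) = 1.8087 cm.

k_y ≈ 1.81 cm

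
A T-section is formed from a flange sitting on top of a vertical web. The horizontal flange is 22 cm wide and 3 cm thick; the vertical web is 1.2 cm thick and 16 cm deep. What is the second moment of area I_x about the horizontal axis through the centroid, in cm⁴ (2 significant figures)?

Break the section into simple shapes (no overlaps), measuring from the bottom-left corner of the bounding box.
Flange: 22 × 3, A = 66 cm², y = 17.5 cm, Ī = 49.5 cm⁴.
Web: 1.2 × 16, A = 19.2 cm², y = 8 cm, Ī = 409.6 cm⁴.
Centroid: ȳ = ΣA·y / ΣA = 15.36 cm.
Transfer each piece to the horizontal axis through the centroid using Ī + A·d² with d = y − 15.36:
  flange: d = 2.141 cm → contributes +352 cm⁴
  web: d = -7.359 cm → contributes +1 449 cm⁴
Total I = 1 801 cm⁴.

I_x ≈ 1800 cm⁴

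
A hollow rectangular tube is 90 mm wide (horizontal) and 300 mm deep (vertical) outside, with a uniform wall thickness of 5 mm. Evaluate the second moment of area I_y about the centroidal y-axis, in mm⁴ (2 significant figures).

Treat the section as a set of non-overlapping primitives; coordinates are from the bounding-box lower-left.
Outer rectangle: 90 × 300, A = 27 000 mm², x = 45 mm, Ī = 18 225 000 mm⁴.
Inner void (subtracted): 80 × 290, A = 23 200 mm², x = 45 mm, Ī = 12 373 333 mm⁴.
By symmetry the centroid is at mid-width, x̄ = 45 mm.
All pieces are centred on the centroidal y-axis, so I = ΣĪ (holes subtracted) = 5 851 667 mm⁴.

I_y ≈ 5.9 × 10⁶ mm⁴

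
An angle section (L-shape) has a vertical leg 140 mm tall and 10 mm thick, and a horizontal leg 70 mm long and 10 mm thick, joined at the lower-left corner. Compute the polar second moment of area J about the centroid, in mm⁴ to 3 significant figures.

Treat the section as a set of non-overlapping primitives; coordinates are from the bounding-box lower-left.
Vertical leg: 10 × 140, A = 1 400 mm², y = 70 mm, Ī = 2 286 667 mm⁴.
Horizontal leg (remainder): 60 × 10, A = 600 mm², y = 5 mm, Ī = 5 000 mm⁴.
Centroid: ȳ = ΣA·y / ΣA = 50.5 mm.
Transfer each piece to the centroidal x-axis using Ī + A·d² with d = y − 50.5:
  vertical leg: d = 19.5 mm → contributes +2 819 017 mm⁴
  horizontal leg (remainder): d = -45.5 mm → contributes +1 247 150 mm⁴
Total I = 4 066 167 mm⁴.
For the y-axis: x̄ = 15.5 mm.
Repeating about the centroidal y-axis gives I_y = 706 167 mm⁴.
Polar second moment: J = I_x + I_y = 4 772 333 mm⁴.

J ≈ 4.77 × 10⁶ mm⁴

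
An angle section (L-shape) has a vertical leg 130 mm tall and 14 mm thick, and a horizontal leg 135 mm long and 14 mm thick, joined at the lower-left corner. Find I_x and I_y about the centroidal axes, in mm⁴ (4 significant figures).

Break the section into simple shapes (no overlaps), measuring from the bottom-left corner of the bounding box.
Vertical leg: 14 × 130, A = 1 820 mm², y = 65 mm, Ī = 2 563 167 mm⁴.
Horizontal leg (remainder): 121 × 14, A = 1 694 mm², y = 7 mm, Ī = 27668.7 mm⁴.
Centroid: ȳ = ΣA·y / ΣA = 37.0398 mm.
Transfer each piece to the centroidal x-axis using Ī + A·d² with d = y − 37.0398:
  vertical leg: d = 27.9602 mm → contributes +3 985 989 mm⁴
  horizontal leg (remainder): d = -30.0398 mm → contributes +1 556 321 mm⁴
Total I = 5 542 310 mm⁴.
For the y-axis: x̄ = 39.5398 mm.
Repeating about the centroidal y-axis gives I_y = 6 094 067 mm⁴.

I_x ≈ 5.542 × 10⁶ mm⁴, I_y ≈ 6.094 × 10⁶ mm⁴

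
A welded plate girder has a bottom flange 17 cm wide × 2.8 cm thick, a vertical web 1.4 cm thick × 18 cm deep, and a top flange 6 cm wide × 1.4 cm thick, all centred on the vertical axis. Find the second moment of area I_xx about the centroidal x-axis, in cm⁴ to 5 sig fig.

Split into non-overlapping primitives; take the origin at the lower-left of the bounding box.
Bottom plate: 17 × 2.8, A = 47.6 cm², y = 1.4 cm, Ī = 31.09867 cm⁴.
Web plate: 1.4 × 18, A = 25.2 cm², y = 11.8 cm, Ī = 680.4 cm⁴.
Top plate: 6 × 1.4, A = 8.4 cm², y = 21.5 cm, Ī = 1.372 cm⁴.
Centroid: ȳ = ΣA·y / ΣA = 6.706897 cm.
Transfer each piece to the centroidal x-axis using Ī + A·d² with d = y − 6.706897:
  bottom plate: d = -5.306897 cm → contributes +1371.665 cm⁴
  web plate: d = 5.093103 cm → contributes +1334.081 cm⁴
  top plate: d = 14.7931 cm → contributes +1839.594 cm⁴
Total I = 4545.339 cm⁴.

I_xx ≈ 4545.3 cm⁴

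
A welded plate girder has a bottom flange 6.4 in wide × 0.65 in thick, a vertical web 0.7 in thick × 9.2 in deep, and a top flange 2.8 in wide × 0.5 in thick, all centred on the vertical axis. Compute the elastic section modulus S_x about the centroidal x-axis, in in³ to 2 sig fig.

S_x ≈ 26 in³

Split into non-overlapping primitives; take the origin at the lower-left of the bounding box.
Bottom plate: 6.4 × 0.65, A = 4.16 in², y = 0.325 in, Ī = 0.1465 in⁴.
Web plate: 0.7 × 9.2, A = 6.44 in², y = 5.25 in, Ī = 45.42 in⁴.
Top plate: 2.8 × 0.5, A = 1.4 in², y = 10.1 in, Ī = 0.02917 in⁴.
Centroid: ȳ = ΣA·y / ΣA = 4.109 in.
Transfer each piece to the centroidal x-axis using Ī + A·d² with d = y − 4.109:
  bottom plate: d = -3.784 in → contributes +59.7 in⁴
  web plate: d = 1.142 in → contributes +53.81 in⁴
  top plate: d = 5.992 in → contributes +50.29 in⁴
Total I = 163.8 in⁴.
Extreme fibre distance c = 6.242 in; S = I/c = 26.24 in³.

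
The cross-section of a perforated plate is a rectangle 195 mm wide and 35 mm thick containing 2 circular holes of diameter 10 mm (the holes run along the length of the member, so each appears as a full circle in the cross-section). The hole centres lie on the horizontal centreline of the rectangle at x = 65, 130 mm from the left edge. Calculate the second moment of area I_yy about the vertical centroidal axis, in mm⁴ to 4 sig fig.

Treat the section as a set of non-overlapping primitives; coordinates are from the bounding-box lower-left.
Plate: 195 × 35, A = 6 825 mm², x = 97.5 mm, Ī = 21 626 719 mm⁴.
Hole 1 (subtracted): ⌀10, A = 78.5398 mm², x = 65 mm, Ī = 490.874 mm⁴.
Hole 2 (subtracted): ⌀10, A = 78.5398 mm², x = 130 mm, Ī = 490.874 mm⁴.
By symmetry the centroid is at mid-width, x̄ = 97.5 mm.
Transfer each piece to the vertical centroidal axis using Ī + A·d² with d = x − 97.5:
  plate: d = 0 mm → contributes +21 626 719 mm⁴
  hole 1: d = -32.5 mm → contributes −83448.6 mm⁴
  hole 2: d = 32.5 mm → contributes −83448.6 mm⁴
Total I = 21 459 822 mm⁴.

I_yy ≈ 2.146 × 10⁷ mm⁴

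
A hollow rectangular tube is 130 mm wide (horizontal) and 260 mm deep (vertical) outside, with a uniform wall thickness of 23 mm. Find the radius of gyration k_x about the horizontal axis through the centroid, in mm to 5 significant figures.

Treat the section as a set of non-overlapping primitives; coordinates are from the bounding-box lower-left.
Outer rectangle: 130 × 260, A = 33 800 mm², y = 130 mm, Ī = 190 406 667 mm⁴.
Inner void (subtracted): 84 × 214, A = 17 976 mm², y = 130 mm, Ī = 68 602 408 mm⁴.
By symmetry the centroid is at mid-height, ȳ = 130 mm.
All pieces are centred on the horizontal axis through the centroid, so I = ΣĪ (holes subtracted) = 121 804 259 mm⁴.
Radius of gyration: k = √(I/A) = √(121 804 259 / 15 824) = 87.73504 mm.

k_x ≈ 87.735 mm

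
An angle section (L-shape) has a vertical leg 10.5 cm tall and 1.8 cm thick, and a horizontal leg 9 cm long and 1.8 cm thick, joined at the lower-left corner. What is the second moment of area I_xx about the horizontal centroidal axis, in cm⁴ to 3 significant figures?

Split into non-overlapping primitives; take the origin at the lower-left of the bounding box.
Vertical leg: 1.8 × 10.5, A = 18.9 cm², y = 5.25 cm, Ī = 173.64 cm⁴.
Horizontal leg (remainder): 7.2 × 1.8, A = 12.96 cm², y = 0.9 cm, Ī = 3.4992 cm⁴.
Centroid: ȳ = ΣA·y / ΣA = 3.4805 cm.
Transfer each piece to the horizontal centroidal axis using Ī + A·d² with d = y − 3.4805:
  vertical leg: d = 1.7695 cm → contributes +232.82 cm⁴
  horizontal leg (remainder): d = -2.5805 cm → contributes +89.8 cm⁴
Total I = 322.62 cm⁴.

I_xx ≈ 323 cm⁴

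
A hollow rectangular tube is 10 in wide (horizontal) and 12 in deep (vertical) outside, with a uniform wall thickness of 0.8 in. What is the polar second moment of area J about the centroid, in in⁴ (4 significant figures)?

J ≈ 1139 in⁴

Treat the section as a set of non-overlapping primitives; coordinates are from the bounding-box lower-left.
Outer rectangle: 10 × 12, A = 120 in², y = 6 in, Ī = 1 440 in⁴.
Inner void (subtracted): 8.4 × 10.4, A = 87.36 in², y = 6 in, Ī = 787.405 in⁴.
By symmetry the centroid is at mid-height, ȳ = 6 in.
All pieces are centred on the centroidal x-axis, so I = ΣĪ (holes subtracted) = 652.595 in⁴.
Repeating about the centroidal y-axis gives I_y = 486.323 in⁴.
Polar second moment: J = I_x + I_y = 1138.92 in⁴.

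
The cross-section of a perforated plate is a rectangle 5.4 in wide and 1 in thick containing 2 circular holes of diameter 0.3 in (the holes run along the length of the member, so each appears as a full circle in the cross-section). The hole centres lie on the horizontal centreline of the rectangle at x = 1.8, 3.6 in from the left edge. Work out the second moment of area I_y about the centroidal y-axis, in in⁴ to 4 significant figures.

Split into non-overlapping primitives; take the origin at the lower-left of the bounding box.
Plate: 5.4 × 1, A = 5.4 in², x = 2.7 in, Ī = 13.122 in⁴.
Hole 1 (subtracted): ⌀0.3, A = 0.0706858 in², x = 1.8 in, Ī = 0.000397608 in⁴.
Hole 2 (subtracted): ⌀0.3, A = 0.0706858 in², x = 3.6 in, Ī = 0.000397608 in⁴.
By symmetry the centroid is at mid-width, x̄ = 2.7 in.
Transfer each piece to the centroidal y-axis using Ī + A·d² with d = x − 2.7:
  plate: d = 0 in → contributes +13.122 in⁴
  hole 1: d = -0.9 in → contributes −0.0576531 in⁴
  hole 2: d = 0.9 in → contributes −0.0576531 in⁴
Total I = 13.0067 in⁴.

I_y ≈ 13.01 in⁴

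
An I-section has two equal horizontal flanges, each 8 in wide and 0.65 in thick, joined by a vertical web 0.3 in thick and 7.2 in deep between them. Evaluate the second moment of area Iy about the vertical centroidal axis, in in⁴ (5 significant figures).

Split into non-overlapping primitives; take the origin at the lower-left of the bounding box.
Bottom flange: 8 × 0.65, A = 5.2 in², x = 4 in, Ī = 27.73333 in⁴.
Web: 0.3 × 7.2, A = 2.16 in², x = 4 in, Ī = 0.0162 in⁴.
Top flange: 8 × 0.65, A = 5.2 in², x = 4 in, Ī = 27.73333 in⁴.
By symmetry the centroid is at mid-width, x̄ = 4 in.
All pieces are centred on the vertical centroidal axis, so I = ΣĪ = 55.48287 in⁴.

Iy ≈ 55.483 in⁴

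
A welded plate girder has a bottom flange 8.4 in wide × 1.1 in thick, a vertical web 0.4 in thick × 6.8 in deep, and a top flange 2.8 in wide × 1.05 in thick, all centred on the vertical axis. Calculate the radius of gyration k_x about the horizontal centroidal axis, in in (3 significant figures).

k_x ≈ 3.27 in

Treat the section as a set of non-overlapping primitives; coordinates are from the bounding-box lower-left.
Bottom plate: 8.4 × 1.1, A = 9.24 in², y = 0.55 in, Ī = 0.9317 in⁴.
Web plate: 0.4 × 6.8, A = 2.72 in², y = 4.5 in, Ī = 10.481 in⁴.
Top plate: 2.8 × 1.05, A = 2.94 in², y = 8.425 in, Ī = 0.27011 in⁴.
Centroid: ȳ = ΣA·y / ΣA = 2.8249 in.
Transfer each piece to the horizontal centroidal axis using Ī + A·d² with d = y − 2.8249:
  bottom plate: d = -2.2749 in → contributes +48.752 in⁴
  web plate: d = 1.6751 in → contributes +18.113 in⁴
  top plate: d = 5.6001 in → contributes +92.471 in⁴
Total I = 159.34 in⁴.
Radius of gyration: k = √(I/A) = √(159.34 / 14.9) = 3.2701 in.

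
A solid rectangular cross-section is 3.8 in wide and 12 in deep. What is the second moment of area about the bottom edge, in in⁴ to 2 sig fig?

I_base ≈ 2200 in⁴

The section: 3.8 × 12, A = 45.6 in², y = 6 in, Ī = 547.2 in⁴.
Transfer it to the base of the section using Ī + A·d² with d = y − 0:
  the section: d = 6 in → contributes +2 189 in⁴
Total I = 2 189 in⁴.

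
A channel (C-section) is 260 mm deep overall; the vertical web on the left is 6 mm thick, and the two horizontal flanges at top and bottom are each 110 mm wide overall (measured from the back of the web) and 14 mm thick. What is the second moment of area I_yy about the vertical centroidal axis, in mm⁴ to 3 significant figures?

I_yy ≈ 5.70 × 10⁶ mm⁴

Decompose the section into non-overlapping parts with the origin at the bottom-left of its bounding rectangle.
Web: 6 × 260, A = 1 560 mm², x = 3 mm, Ī = 4 680 mm⁴.
Top flange (beyond web): 104 × 14, A = 1 456 mm², x = 58 mm, Ī = 1 312 341 mm⁴.
Bottom flange (beyond web): 104 × 14, A = 1 456 mm², x = 58 mm, Ī = 1 312 341 mm⁴.
Centroid: x̄ = ΣA·x / ΣA = 38.814 mm.
Transfer each piece to the vertical centroidal axis using Ī + A·d² with d = x − 38.814:
  web: d = -35.814 mm → contributes +2 005 597 mm⁴
  top flange (beyond web): d = 19.186 mm → contributes +1 848 301 mm⁴
  bottom flange (beyond web): d = 19.186 mm → contributes +1 848 301 mm⁴
Total I = 5 702 200 mm⁴.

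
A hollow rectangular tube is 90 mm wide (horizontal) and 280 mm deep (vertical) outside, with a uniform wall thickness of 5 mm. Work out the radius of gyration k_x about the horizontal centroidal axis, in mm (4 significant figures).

k_x ≈ 96.35 mm

Decompose the section into non-overlapping parts with the origin at the bottom-left of its bounding rectangle.
Outer rectangle: 90 × 280, A = 25 200 mm², y = 140 mm, Ī = 164 640 000 mm⁴.
Inner void (subtracted): 80 × 270, A = 21 600 mm², y = 140 mm, Ī = 131 220 000 mm⁴.
By symmetry the centroid is at mid-height, ȳ = 140 mm.
All pieces are centred on the horizontal centroidal axis, so I = ΣĪ (holes subtracted) = 33 420 000 mm⁴.
Radius of gyration: k = √(I/A) = √(33 420 000 / 3 600) = 96.3501 mm.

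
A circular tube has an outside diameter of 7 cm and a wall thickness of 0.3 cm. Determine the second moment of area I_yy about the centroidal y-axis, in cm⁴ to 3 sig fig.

I_yy ≈ 35.5 cm⁴

Break the section into simple shapes (no overlaps), measuring from the bottom-left corner of the bounding box.
Outer circle: ⌀7, A = 38.485 cm², x = 3.5 cm, Ī = 117.86 cm⁴.
Bore (subtracted): ⌀6.4, A = 32.17 cm², x = 3.5 cm, Ī = 82.355 cm⁴.
By symmetry the centroid is at mid-width, x̄ = 3.5 cm.
All pieces are centred on the centroidal y-axis, so I = ΣĪ (holes subtracted) = 35.504 cm⁴.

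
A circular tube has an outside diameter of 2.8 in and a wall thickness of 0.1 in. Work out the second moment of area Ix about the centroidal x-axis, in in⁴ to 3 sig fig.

Ix ≈ 0.774 in⁴

Split into non-overlapping primitives; take the origin at the lower-left of the bounding box.
Outer circle: ⌀2.8, A = 6.1575 in², y = 1.4 in, Ī = 3.0172 in⁴.
Bore (subtracted): ⌀2.6, A = 5.3093 in², y = 1.4 in, Ī = 2.2432 in⁴.
By symmetry the centroid is at mid-height, ȳ = 1.4 in.
All pieces are centred on the centroidal x-axis, so I = ΣĪ (holes subtracted) = 0.77401 in⁴.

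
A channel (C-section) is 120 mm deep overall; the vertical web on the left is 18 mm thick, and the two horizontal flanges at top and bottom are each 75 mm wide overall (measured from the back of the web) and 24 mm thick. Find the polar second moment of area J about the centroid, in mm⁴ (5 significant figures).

Split into non-overlapping primitives; take the origin at the lower-left of the bounding box.
Web: 18 × 120, A = 2 160 mm², y = 60 mm, Ī = 2 592 000 mm⁴.
Top flange (beyond web): 57 × 24, A = 1 368 mm², y = 108 mm, Ī = 65 664 mm⁴.
Bottom flange (beyond web): 57 × 24, A = 1 368 mm², y = 12 mm, Ī = 65 664 mm⁴.
By symmetry the centroid is at mid-height, ȳ = 60 mm.
Transfer each piece to the centroidal x-axis using Ī + A·d² with d = y − 60:
  web: d = 0 mm → contributes +2 592 000 mm⁴
  top flange (beyond web): d = 48 mm → contributes +3 217 536 mm⁴
  bottom flange (beyond web): d = -48 mm → contributes +3 217 536 mm⁴
Total I = 9 027 072 mm⁴.
For the y-axis: x̄ = 29.95588 mm.
Repeating about the centroidal y-axis gives I_y = 2 496 518 mm⁴.
Polar second moment: J = I_x + I_y = 11 523 590 mm⁴.

J ≈ 1.1524 × 10⁷ mm⁴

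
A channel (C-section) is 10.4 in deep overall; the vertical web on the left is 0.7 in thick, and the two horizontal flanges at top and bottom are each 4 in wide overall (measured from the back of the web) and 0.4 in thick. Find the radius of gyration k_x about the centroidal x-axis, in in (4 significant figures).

k_x ≈ 3.643 in

Decompose the section into non-overlapping parts with the origin at the bottom-left of its bounding rectangle.
Web: 0.7 × 10.4, A = 7.28 in², y = 5.2 in, Ī = 65.6171 in⁴.
Top flange (beyond web): 3.3 × 0.4, A = 1.32 in², y = 10.2 in, Ī = 0.0176 in⁴.
Bottom flange (beyond web): 3.3 × 0.4, A = 1.32 in², y = 0.2 in, Ī = 0.0176 in⁴.
By symmetry the centroid is at mid-height, ȳ = 5.2 in.
Transfer each piece to the centroidal x-axis using Ī + A·d² with d = y − 5.2:
  web: d = 0 in → contributes +65.6171 in⁴
  top flange (beyond web): d = 5 in → contributes +33.0176 in⁴
  bottom flange (beyond web): d = -5 in → contributes +33.0176 in⁴
Total I = 131.652 in⁴.
Radius of gyration: k = √(I/A) = √(131.652 / 9.92) = 3.64299 in.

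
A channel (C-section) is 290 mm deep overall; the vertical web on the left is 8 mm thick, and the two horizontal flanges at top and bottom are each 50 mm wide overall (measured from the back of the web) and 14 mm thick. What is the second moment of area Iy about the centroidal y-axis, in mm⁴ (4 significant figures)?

Iy ≈ 6.730 × 10⁵ mm⁴

Break the section into simple shapes (no overlaps), measuring from the bottom-left corner of the bounding box.
Web: 8 × 290, A = 2 320 mm², x = 4 mm, Ī = 12373.3 mm⁴.
Top flange (beyond web): 42 × 14, A = 588 mm², x = 29 mm, Ī = 86 436 mm⁴.
Bottom flange (beyond web): 42 × 14, A = 588 mm², x = 29 mm, Ī = 86 436 mm⁴.
Centroid: x̄ = ΣA·x / ΣA = 12.4096 mm.
Transfer each piece to the centroidal y-axis using Ī + A·d² with d = x − 12.4096:
  web: d = -8.40961 mm → contributes +176 447 mm⁴
  top flange (beyond web): d = 16.5904 mm → contributes +248 278 mm⁴
  bottom flange (beyond web): d = 16.5904 mm → contributes +248 278 mm⁴
Total I = 673 003 mm⁴.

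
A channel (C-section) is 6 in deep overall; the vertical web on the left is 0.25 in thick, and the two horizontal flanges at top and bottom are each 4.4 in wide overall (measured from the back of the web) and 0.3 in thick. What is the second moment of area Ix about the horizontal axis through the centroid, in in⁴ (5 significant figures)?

Decompose the section into non-overlapping parts with the origin at the bottom-left of its bounding rectangle.
Web: 0.25 × 6, A = 1.5 in², y = 3 in, Ī = 4.5 in⁴.
Top flange (beyond web): 4.15 × 0.3, A = 1.245 in², y = 5.85 in, Ī = 0.0093375 in⁴.
Bottom flange (beyond web): 4.15 × 0.3, A = 1.245 in², y = 0.15 in, Ī = 0.0093375 in⁴.
By symmetry the centroid is at mid-height, ȳ = 3 in.
Transfer each piece to the horizontal axis through the centroid using Ī + A·d² with d = y − 3:
  web: d = 0 in → contributes +4.5 in⁴
  top flange (beyond web): d = 2.85 in → contributes +10.12185 in⁴
  bottom flange (beyond web): d = -2.85 in → contributes +10.12185 in⁴
Total I = 24.7437 in⁴.

Ix ≈ 24.744 in⁴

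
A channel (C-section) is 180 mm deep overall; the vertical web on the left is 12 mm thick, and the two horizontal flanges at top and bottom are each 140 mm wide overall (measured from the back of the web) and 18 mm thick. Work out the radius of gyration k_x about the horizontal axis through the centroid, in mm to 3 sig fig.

Split into non-overlapping primitives; take the origin at the lower-left of the bounding box.
Web: 12 × 180, A = 2 160 mm², y = 90 mm, Ī = 5 832 000 mm⁴.
Top flange (beyond web): 128 × 18, A = 2 304 mm², y = 171 mm, Ī = 62 208 mm⁴.
Bottom flange (beyond web): 128 × 18, A = 2 304 mm², y = 9 mm, Ī = 62 208 mm⁴.
By symmetry the centroid is at mid-height, ȳ = 90 mm.
Transfer each piece to the horizontal axis through the centroid using Ī + A·d² with d = y − 90:
  web: d = 0 mm → contributes +5 832 000 mm⁴
  top flange (beyond web): d = 81 mm → contributes +15 178 752 mm⁴
  bottom flange (beyond web): d = -81 mm → contributes +15 178 752 mm⁴
Total I = 36 189 504 mm⁴.
Radius of gyration: k = √(I/A) = √(36 189 504 / 6 768) = 73.124 mm.

k_x ≈ 73.1 mm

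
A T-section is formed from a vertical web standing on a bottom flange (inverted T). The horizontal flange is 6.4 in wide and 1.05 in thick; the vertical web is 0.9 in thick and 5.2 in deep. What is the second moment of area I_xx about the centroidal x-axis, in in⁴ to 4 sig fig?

I_xx ≈ 38.10 in⁴

Treat the section as a set of non-overlapping primitives; coordinates are from the bounding-box lower-left.
Flange: 6.4 × 1.05, A = 6.72 in², y = 0.525 in, Ī = 0.6174 in⁴.
Web: 0.9 × 5.2, A = 4.68 in², y = 3.65 in, Ī = 10.5456 in⁴.
Centroid: ȳ = ΣA·y / ΣA = 1.80789 in.
Transfer each piece to the centroidal x-axis using Ī + A·d² with d = y − 1.80789:
  flange: d = -1.28289 in → contributes +11.6773 in⁴
  web: d = 1.84211 in → contributes +26.4265 in⁴
Total I = 38.1038 in⁴.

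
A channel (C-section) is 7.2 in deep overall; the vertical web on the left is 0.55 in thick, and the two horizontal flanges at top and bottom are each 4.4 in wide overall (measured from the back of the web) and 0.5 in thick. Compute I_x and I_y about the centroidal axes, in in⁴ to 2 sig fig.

Split into non-overlapping primitives; take the origin at the lower-left of the bounding box.
Web: 0.55 × 7.2, A = 3.96 in², y = 3.6 in, Ī = 17.11 in⁴.
Top flange (beyond web): 3.85 × 0.5, A = 1.925 in², y = 6.95 in, Ī = 0.0401 in⁴.
Bottom flange (beyond web): 3.85 × 0.5, A = 1.925 in², y = 0.25 in, Ī = 0.0401 in⁴.
By symmetry the centroid is at mid-height, ȳ = 3.6 in.
Transfer each piece to the centroidal x-axis using Ī + A·d² with d = y − 3.6:
  web: d = 0 in → contributes +17.11 in⁴
  top flange (beyond web): d = 3.35 in → contributes +21.64 in⁴
  bottom flange (beyond web): d = -3.35 in → contributes +21.64 in⁴
Total I = 60.39 in⁴.
For the y-axis: x̄ = 1.36 in.
Repeating about the centroidal y-axis gives I_y = 14.3 in⁴.

I_x ≈ 60 in⁴, I_y ≈ 14 in⁴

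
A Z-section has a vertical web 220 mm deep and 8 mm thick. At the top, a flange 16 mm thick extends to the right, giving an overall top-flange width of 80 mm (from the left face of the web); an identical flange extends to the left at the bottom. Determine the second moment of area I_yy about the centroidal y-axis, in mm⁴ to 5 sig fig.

Split into non-overlapping primitives; take the origin at the lower-left of the bounding box.
Web: 8 × 220, A = 1 760 mm², x = 76 mm, Ī = 9386.667 mm⁴.
Top flange (beyond web): 72 × 16, A = 1 152 mm², x = 116 mm, Ī = 497 664 mm⁴.
Bottom flange (beyond web): 72 × 16, A = 1 152 mm², x = 36 mm, Ī = 497 664 mm⁴.
Centroid: x̄ = ΣA·x / ΣA = 76 mm.
Transfer each piece to the centroidal y-axis using Ī + A·d² with d = x − 76:
  web: d = 0 mm → contributes +9386.667 mm⁴
  top flange (beyond web): d = 40 mm → contributes +2 340 864 mm⁴
  bottom flange (beyond web): d = -40 mm → contributes +2 340 864 mm⁴
Total I = 4 691 115 mm⁴.

I_yy ≈ 4.6911 × 10⁶ mm⁴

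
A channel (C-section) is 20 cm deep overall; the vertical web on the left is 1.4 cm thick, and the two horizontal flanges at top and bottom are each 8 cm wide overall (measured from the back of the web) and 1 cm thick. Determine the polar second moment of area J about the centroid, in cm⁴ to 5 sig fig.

J ≈ 2321.8 cm⁴

Treat the section as a set of non-overlapping primitives; coordinates are from the bounding-box lower-left.
Web: 1.4 × 20, A = 28 cm², y = 10 cm, Ī = 933.3333 cm⁴.
Top flange (beyond web): 6.6 × 1, A = 6.6 cm², y = 19.5 cm, Ī = 0.55 cm⁴.
Bottom flange (beyond web): 6.6 × 1, A = 6.6 cm², y = 0.5 cm, Ī = 0.55 cm⁴.
By symmetry the centroid is at mid-height, ȳ = 10 cm.
Transfer each piece to the centroidal x-axis using Ī + A·d² with d = y − 10:
  web: d = 0 cm → contributes +933.3333 cm⁴
  top flange (beyond web): d = 9.5 cm → contributes +596.2 cm⁴
  bottom flange (beyond web): d = -9.5 cm → contributes +596.2 cm⁴
Total I = 2125.733 cm⁴.
For the y-axis: x̄ = 1.981553 cm.
Repeating about the centroidal y-axis gives I_y = 196.0233 cm⁴.
Polar second moment: J = I_x + I_y = 2321.757 cm⁴.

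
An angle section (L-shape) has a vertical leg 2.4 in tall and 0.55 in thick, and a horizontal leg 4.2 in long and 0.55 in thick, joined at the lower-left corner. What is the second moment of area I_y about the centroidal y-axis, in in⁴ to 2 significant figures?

I_y ≈ 5.8 in⁴

Decompose the section into non-overlapping parts with the origin at the bottom-left of its bounding rectangle.
Vertical leg: 0.55 × 2.4, A = 1.32 in², x = 0.275 in, Ī = 0.03328 in⁴.
Horizontal leg (remainder): 3.65 × 0.55, A = 2.008 in², x = 2.375 in, Ī = 2.229 in⁴.
Centroid: x̄ = ΣA·x / ΣA = 1.542 in.
Transfer each piece to the centroidal y-axis using Ī + A·d² with d = x − 1.542:
  vertical leg: d = -1.267 in → contributes +2.152 in⁴
  horizontal leg (remainder): d = 0.8331 in → contributes +3.622 in⁴
Total I = 5.774 in⁴.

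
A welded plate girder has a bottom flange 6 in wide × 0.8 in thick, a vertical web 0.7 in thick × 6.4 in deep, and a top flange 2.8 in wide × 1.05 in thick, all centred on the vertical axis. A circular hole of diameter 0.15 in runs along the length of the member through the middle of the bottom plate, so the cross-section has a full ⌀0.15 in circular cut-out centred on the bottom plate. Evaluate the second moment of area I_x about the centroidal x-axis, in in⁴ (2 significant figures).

I_x ≈ 120 in⁴

Decompose the section into non-overlapping parts with the origin at the bottom-left of its bounding rectangle.
Bottom plate: 6 × 0.8, A = 4.8 in², y = 0.4 in, Ī = 0.256 in⁴.
Web plate: 0.7 × 6.4, A = 4.48 in², y = 4 in, Ī = 15.29 in⁴.
Top plate: 2.8 × 1.05, A = 2.94 in², y = 7.725 in, Ī = 0.2701 in⁴.
Hole (subtracted): ⌀0.15, A = 0.01767 in², y = 0.4 in, Ī = 0.00002485 in⁴.
Centroid: ȳ = ΣA·y / ΣA = 3.487 in.
Transfer each piece to the centroidal x-axis using Ī + A·d² with d = y − 3.487:
  bottom plate: d = -3.087 in → contributes +45.99 in⁴
  web plate: d = 0.5134 in → contributes +16.47 in⁴
  top plate: d = 4.238 in → contributes +53.08 in⁴
  hole: d = -3.087 in → contributes −0.1684 in⁴
Total I = 115.4 in⁴.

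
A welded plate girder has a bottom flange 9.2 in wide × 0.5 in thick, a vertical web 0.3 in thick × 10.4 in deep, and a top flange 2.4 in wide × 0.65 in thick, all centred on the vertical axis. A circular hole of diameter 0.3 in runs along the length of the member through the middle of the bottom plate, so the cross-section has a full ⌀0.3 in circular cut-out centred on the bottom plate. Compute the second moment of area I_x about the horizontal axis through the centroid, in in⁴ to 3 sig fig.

I_x ≈ 182 in⁴

Decompose the section into non-overlapping parts with the origin at the bottom-left of its bounding rectangle.
Bottom plate: 9.2 × 0.5, A = 4.6 in², y = 0.25 in, Ī = 0.095833 in⁴.
Web plate: 0.3 × 10.4, A = 3.12 in², y = 5.7 in, Ī = 28.122 in⁴.
Top plate: 2.4 × 0.65, A = 1.56 in², y = 11.225 in, Ī = 0.054925 in⁴.
Hole (subtracted): ⌀0.3, A = 0.070686 in², y = 0.25 in, Ī = 0.00039761 in⁴.
Centroid: ȳ = ΣA·y / ΣA = 3.9555 in.
Transfer each piece to the horizontal axis through the centroid using Ī + A·d² with d = y − 3.9555:
  bottom plate: d = -3.7055 in → contributes +63.257 in⁴
  web plate: d = 1.7445 in → contributes +37.617 in⁴
  top plate: d = 7.2695 in → contributes +82.494 in⁴
  hole: d = -3.7055 in → contributes −0.97096 in⁴
Total I = 182.4 in⁴.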